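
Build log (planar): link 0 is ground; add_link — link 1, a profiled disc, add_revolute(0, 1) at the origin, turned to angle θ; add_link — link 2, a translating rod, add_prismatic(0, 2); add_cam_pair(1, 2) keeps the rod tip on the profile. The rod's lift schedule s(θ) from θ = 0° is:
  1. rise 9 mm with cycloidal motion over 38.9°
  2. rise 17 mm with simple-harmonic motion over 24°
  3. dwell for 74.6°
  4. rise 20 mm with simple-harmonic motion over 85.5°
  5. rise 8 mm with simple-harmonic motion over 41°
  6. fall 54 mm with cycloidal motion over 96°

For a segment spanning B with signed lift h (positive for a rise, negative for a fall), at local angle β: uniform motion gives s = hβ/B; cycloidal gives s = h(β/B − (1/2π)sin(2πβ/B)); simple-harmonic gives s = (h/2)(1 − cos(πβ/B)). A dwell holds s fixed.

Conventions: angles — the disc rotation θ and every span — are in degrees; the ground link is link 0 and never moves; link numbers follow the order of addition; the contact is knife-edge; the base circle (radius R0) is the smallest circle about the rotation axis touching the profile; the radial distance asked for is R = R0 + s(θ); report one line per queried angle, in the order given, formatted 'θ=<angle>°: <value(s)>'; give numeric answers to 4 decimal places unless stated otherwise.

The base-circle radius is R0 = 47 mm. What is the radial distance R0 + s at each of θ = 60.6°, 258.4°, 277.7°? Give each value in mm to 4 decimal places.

seg 1 [0°–38.9°] cycloidal, h=9: full span → s += 9 → s = 9.0000
seg 2 [38.9°–62.9°] simple-harmonic, h=17: θ=60.6° here. β=21.7, B=24. 17/2·(1 − cos(π·0.9042)) = 16.6177 → s = 25.6177
seg 2 [38.9°–62.9°] simple-harmonic, h=17: full span → s += 17 → s = 26.0000
seg 3 [62.9°–137.5°] dwell: s stays 26.0000
seg 4 [137.5°–223°] simple-harmonic, h=20: full span → s += 20 → s = 46.0000
seg 5 [223°–264°] simple-harmonic, h=8: θ=258.4° here. β=35.4, B=41. 8/2·(1 − cos(π·0.8634)) = 7.6374 → s = 53.6374
seg 5 [223°–264°] simple-harmonic, h=8: full span → s += 8 → s = 54.0000
seg 6 [264°–360°] cycloidal, h=-54: θ=277.7° here. β=13.7, B=96. -54·(0.1427 − sin(2π·0.1427)/(2π)) = -0.9919 → s = 53.0081
θ=60.6°: R = R0 + s = 47 + 25.6177 = 72.6177
θ=258.4°: R = R0 + s = 47 + 53.6374 = 100.6374
θ=277.7°: R = R0 + s = 47 + 53.0081 = 100.0081

θ=60.6°: 72.6177
θ=258.4°: 100.6374
θ=277.7°: 100.0081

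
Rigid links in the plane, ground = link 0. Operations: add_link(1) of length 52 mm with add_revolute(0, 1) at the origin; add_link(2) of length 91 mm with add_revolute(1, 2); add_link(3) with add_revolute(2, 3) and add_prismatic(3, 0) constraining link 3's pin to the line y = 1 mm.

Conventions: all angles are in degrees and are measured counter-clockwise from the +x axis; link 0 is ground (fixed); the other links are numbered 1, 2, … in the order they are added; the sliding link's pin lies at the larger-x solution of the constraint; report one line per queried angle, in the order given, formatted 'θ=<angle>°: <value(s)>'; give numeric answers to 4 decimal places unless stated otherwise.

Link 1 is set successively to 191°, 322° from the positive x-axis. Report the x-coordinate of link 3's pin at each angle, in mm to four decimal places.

geometry: r = 52 mm, L = 91 mm, e = 1 mm
θ=191°: crank pin P = (r cos θ, r sin θ) = (-51.044614, -9.922068)
θ=191°: h = r sin θ − e = -9.922068 − 1 = -10.922068
θ=191°: x = r cos θ + √(L² − h²) = -51.044614 + 90.342174 = 39.297561
θ=322°: crank pin P = (r cos θ, r sin θ) = (40.976559, -32.014397)
θ=322°: h = r sin θ − e = -32.014397 − 1 = -33.014397
θ=322°: x = r cos θ + √(L² − h²) = 40.976559 + 84.800057 = 125.776616

θ=191°: 39.2976
θ=322°: 125.7766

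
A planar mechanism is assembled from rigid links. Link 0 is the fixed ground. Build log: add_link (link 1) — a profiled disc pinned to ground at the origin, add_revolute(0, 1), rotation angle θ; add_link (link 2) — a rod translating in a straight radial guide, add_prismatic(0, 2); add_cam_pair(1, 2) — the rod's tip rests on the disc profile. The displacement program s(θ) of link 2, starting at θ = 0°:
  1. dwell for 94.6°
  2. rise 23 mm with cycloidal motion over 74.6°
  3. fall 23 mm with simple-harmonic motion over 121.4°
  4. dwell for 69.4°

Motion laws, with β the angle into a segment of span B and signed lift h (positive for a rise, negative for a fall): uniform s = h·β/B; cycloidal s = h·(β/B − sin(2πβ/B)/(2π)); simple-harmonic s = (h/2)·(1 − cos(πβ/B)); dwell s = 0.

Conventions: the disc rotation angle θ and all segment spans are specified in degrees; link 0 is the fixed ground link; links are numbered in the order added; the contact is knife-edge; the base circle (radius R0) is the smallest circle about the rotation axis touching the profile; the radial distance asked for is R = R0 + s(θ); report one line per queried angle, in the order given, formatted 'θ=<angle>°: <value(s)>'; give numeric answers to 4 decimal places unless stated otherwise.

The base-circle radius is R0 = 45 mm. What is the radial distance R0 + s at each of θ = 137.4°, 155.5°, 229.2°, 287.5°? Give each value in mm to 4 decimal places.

seg 1 [0°–94.6°] dwell: s stays 0.0000
seg 2 [94.6°–169.2°] cycloidal, h=23: θ=137.4° here. β=42.8, B=74.6. 23·(0.5737 − sin(2π·0.5737)/(2π)) = 14.8314 → s = 14.8314
seg 2 [94.6°–169.2°] cycloidal, h=23: θ=155.5° here. β=60.9, B=74.6. 23·(0.8164 − sin(2π·0.8164)/(2π)) = 22.1232 → s = 22.1232
seg 2 [94.6°–169.2°] cycloidal, h=23: full span → s += 23 → s = 23.0000
seg 3 [169.2°–290.6°] simple-harmonic, h=-23: θ=229.2° here. β=60, B=121.4. -23/2·(1 − cos(π·0.4942)) = -11.2917 → s = 11.7083
seg 3 [169.2°–290.6°] simple-harmonic, h=-23: θ=287.5° here. β=118.3, B=121.4. -23/2·(1 − cos(π·0.9745)) = -22.9630 → s = 0.0370
θ=137.4°: R = R0 + s = 45 + 14.8314 = 59.8314
θ=155.5°: R = R0 + s = 45 + 22.1232 = 67.1232
θ=229.2°: R = R0 + s = 45 + 11.7083 = 56.7083
θ=287.5°: R = R0 + s = 45 + 0.0370 = 45.0370

θ=137.4°: 59.8314
θ=155.5°: 67.1232
θ=229.2°: 56.7083
θ=287.5°: 45.0370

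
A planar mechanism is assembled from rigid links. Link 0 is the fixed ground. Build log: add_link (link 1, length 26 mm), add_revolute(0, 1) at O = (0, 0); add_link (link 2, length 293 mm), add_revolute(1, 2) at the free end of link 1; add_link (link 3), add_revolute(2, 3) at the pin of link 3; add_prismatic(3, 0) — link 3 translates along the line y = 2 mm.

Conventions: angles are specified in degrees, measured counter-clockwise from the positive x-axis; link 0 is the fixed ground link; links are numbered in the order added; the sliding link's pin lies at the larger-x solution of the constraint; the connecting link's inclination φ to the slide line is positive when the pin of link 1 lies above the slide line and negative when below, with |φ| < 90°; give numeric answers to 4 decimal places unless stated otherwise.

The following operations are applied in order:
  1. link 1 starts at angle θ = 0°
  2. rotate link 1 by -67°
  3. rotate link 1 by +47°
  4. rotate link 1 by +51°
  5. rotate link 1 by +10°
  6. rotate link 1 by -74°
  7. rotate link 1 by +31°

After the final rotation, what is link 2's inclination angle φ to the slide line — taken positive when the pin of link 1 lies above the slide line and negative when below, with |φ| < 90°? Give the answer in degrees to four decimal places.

geometry: r = 26 mm, L = 293 mm, e = 2 mm; θ starts at 0°
rotate link 1 by -67°: θ ← 0° -67° = -67°
rotate link 1 by +47°: θ ← -67° +47° = -20°
rotate link 1 by +51°: θ ← -20° +51° = 31°
rotate link 1 by +10°: θ ← 31° +10° = 41°
rotate link 1 by -74°: θ ← 41° -74° = -33°
rotate link 1 by +31°: θ ← -33° +31° = -2°
h = r sin θ − e = -0.907387 − 2 = -2.907387
sin φ = h / L = -2.907387 / 293 = -0.00992282
φ = arcsin(-0.00992282) = -0.568545°

-0.5685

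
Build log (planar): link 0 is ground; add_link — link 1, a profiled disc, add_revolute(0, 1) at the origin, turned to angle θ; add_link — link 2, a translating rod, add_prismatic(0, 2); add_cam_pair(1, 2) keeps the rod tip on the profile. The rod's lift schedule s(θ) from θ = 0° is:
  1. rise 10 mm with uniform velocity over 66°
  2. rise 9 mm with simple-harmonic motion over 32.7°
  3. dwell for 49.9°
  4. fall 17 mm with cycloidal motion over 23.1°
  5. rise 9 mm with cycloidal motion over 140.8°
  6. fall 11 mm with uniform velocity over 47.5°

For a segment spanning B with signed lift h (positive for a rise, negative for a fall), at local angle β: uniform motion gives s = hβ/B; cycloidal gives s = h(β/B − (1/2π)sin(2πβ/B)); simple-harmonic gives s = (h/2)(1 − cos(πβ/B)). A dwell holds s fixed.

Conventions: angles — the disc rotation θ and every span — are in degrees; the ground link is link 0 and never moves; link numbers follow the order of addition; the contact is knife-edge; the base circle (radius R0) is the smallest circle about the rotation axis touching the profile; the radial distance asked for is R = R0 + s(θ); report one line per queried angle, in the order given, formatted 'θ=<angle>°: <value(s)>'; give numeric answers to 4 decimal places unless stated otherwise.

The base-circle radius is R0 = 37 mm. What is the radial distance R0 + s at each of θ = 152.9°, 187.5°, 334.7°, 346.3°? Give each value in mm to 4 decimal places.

seg 1 [0°–66°] uniform, h=10: full span → s += 10 → s = 10.0000
seg 2 [66°–98.7°] simple-harmonic, h=9: full span → s += 9 → s = 19.0000
seg 3 [98.7°–148.6°] dwell: s stays 19.0000
seg 4 [148.6°–171.7°] cycloidal, h=-17: θ=152.9° here. β=4.3, B=23.1. -17·(0.1861 − sin(2π·0.1861)/(2π)) = -0.6737 → s = 18.3263
seg 4 [148.6°–171.7°] cycloidal, h=-17: full span → s += -17 → s = 2.0000
seg 5 [171.7°–312.5°] cycloidal, h=9: θ=187.5° here. β=15.8, B=140.8. 9·(0.1122 − sin(2π·0.1122)/(2π)) = 0.0816 → s = 2.0816
seg 5 [171.7°–312.5°] cycloidal, h=9: full span → s += 9 → s = 11.0000
seg 6 [312.5°–360°] uniform, h=-11: θ=334.7° here. β=22.2, B=47.5. -11·22.2/47.5 = -5.1411 → s = 5.8589
seg 6 [312.5°–360°] uniform, h=-11: θ=346.3° here. β=33.8, B=47.5. -11·33.8/47.5 = -7.8274 → s = 3.1726
θ=152.9°: R = R0 + s = 37 + 18.3263 = 55.3263
θ=187.5°: R = R0 + s = 37 + 2.0816 = 39.0816
θ=334.7°: R = R0 + s = 37 + 5.8589 = 42.8589
θ=346.3°: R = R0 + s = 37 + 3.1726 = 40.1726

θ=152.9°: 55.3263
θ=187.5°: 39.0816
θ=334.7°: 42.8589
θ=346.3°: 40.1726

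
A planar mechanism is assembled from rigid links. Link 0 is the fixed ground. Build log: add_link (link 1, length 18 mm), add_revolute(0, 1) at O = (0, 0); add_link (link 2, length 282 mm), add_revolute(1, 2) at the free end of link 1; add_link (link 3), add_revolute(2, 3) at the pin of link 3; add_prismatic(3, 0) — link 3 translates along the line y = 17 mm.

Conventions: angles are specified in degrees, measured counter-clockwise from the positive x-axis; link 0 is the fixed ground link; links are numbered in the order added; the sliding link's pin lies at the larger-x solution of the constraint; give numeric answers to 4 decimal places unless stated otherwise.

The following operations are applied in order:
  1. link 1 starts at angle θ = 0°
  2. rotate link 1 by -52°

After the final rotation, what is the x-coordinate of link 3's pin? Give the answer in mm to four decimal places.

geometry: r = 18 mm, L = 282 mm, e = 17 mm; θ starts at 0°
rotate link 1 by -52°: θ ← 0° -52° = -52°
crank pin P = (r cos θ, r sin θ) = (11.081907, -14.184194)
h = r sin θ − e = -14.184194 − 17 = -31.184194
x = r cos θ + √(L² − h²) = 11.081907 + 280.270487 = 291.352394

291.3524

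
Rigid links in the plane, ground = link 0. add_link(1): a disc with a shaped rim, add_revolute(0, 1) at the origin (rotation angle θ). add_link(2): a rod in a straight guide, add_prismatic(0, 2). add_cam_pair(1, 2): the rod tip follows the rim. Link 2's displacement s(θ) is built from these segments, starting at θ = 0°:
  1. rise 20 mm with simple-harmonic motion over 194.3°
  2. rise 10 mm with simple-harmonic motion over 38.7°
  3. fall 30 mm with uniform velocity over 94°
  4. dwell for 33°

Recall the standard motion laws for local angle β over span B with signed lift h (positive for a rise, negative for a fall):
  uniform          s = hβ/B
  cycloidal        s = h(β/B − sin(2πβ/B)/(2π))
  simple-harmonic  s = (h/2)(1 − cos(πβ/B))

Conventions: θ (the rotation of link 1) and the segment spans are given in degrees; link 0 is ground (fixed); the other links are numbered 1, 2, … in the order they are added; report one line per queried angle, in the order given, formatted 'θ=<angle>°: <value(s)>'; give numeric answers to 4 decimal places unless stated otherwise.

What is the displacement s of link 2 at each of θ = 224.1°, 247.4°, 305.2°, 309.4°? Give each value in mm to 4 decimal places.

segment 1 (0° to 194.3°, simple-harmonic, h = 20) is passed completely: s = 0.0000 + (20) = 20.0000
θ = 224.1° falls in segment 2 (194.3° to 233°, simple-harmonic, h = 10): β = 224.1 − 194.3 = 29.8°, B = 38.7°; Δs = 10/2·(1 − cos(π·0.7700)) = 8.7508; s = 20.0000 + 8.7508 = 28.7508
segment 2 (194.3° to 233°, simple-harmonic, h = 10) is passed completely: s = 20.0000 + (10) = 30.0000
θ = 247.4° falls in segment 3 (233° to 327°, uniform, h = -30): β = 247.4 − 233 = 14.4°, B = 94°; Δs = -30·14.4/94 = -4.5957; s = 30.0000 − 4.5957 = 25.4043
θ = 305.2° falls in segment 3 (233° to 327°, uniform, h = -30): β = 305.2 − 233 = 72.2°, B = 94°; Δs = -30·72.2/94 = -23.0426; s = 30.0000 − 23.0426 = 6.9574
θ = 309.4° falls in segment 3 (233° to 327°, uniform, h = -30): β = 309.4 − 233 = 76.4°, B = 94°; Δs = -30·76.4/94 = -24.3830; s = 30.0000 − 24.3830 = 5.6170

θ=224.1°: 28.7508
θ=247.4°: 25.4043
θ=305.2°: 6.9574
θ=309.4°: 5.6170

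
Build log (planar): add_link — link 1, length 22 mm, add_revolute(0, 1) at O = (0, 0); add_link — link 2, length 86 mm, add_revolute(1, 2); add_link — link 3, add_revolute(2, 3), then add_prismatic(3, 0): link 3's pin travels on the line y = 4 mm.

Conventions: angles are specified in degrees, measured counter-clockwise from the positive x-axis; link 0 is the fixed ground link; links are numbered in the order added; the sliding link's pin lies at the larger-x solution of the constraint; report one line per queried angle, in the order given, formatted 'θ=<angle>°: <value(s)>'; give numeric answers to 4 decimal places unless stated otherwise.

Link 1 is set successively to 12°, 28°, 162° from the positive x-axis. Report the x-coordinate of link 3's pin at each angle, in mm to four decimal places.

geometry: r = 22 mm, L = 86 mm, e = 4 mm
θ=12°: crank pin P = (r cos θ, r sin θ) = (21.519247, 4.574057)
θ=12°: h = r sin θ − e = 4.574057 − 4 = 0.574057
θ=12°: x = r cos θ + √(L² − h²) = 21.519247 + 85.998084 = 107.517331
θ=28°: crank pin P = (r cos θ, r sin θ) = (19.424847, 10.328374)
θ=28°: h = r sin θ − e = 10.328374 − 4 = 6.328374
θ=28°: x = r cos θ + √(L² − h²) = 19.424847 + 85.766845 = 105.191692
θ=162°: crank pin P = (r cos θ, r sin θ) = (-20.923243, 6.798374)
θ=162°: h = r sin θ − e = 6.798374 − 4 = 2.798374
θ=162°: x = r cos θ + √(L² − h²) = -20.923243 + 85.954459 = 65.031216

θ=12°: 107.5173
θ=28°: 105.1917
θ=162°: 65.0312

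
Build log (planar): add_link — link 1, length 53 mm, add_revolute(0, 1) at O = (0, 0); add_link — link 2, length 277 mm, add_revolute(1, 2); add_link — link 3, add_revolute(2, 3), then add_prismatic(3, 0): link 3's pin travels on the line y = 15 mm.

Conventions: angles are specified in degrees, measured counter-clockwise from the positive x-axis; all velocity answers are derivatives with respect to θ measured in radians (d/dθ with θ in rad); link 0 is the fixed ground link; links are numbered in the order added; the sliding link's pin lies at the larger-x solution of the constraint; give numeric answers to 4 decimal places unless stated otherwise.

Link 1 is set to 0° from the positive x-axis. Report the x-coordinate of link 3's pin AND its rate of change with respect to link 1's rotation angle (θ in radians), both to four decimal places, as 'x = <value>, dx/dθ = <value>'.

geometry: r = 53 mm, L = 277 mm, e = 15 mm
crank pin P = (r cos θ, r sin θ) = (53.000000, 0.000000)
h = r sin θ − e = 0.000000 − 15 = -15.000000
x = r cos θ + √(L² − h²) = 53.000000 + 276.593565 = 329.593565
dx/dθ = −r sin θ − h·r cos θ/√(L² − h²) (θ in radians; h = -15.000000) = 2.874253

x = 329.5936, dx/dθ = 2.8743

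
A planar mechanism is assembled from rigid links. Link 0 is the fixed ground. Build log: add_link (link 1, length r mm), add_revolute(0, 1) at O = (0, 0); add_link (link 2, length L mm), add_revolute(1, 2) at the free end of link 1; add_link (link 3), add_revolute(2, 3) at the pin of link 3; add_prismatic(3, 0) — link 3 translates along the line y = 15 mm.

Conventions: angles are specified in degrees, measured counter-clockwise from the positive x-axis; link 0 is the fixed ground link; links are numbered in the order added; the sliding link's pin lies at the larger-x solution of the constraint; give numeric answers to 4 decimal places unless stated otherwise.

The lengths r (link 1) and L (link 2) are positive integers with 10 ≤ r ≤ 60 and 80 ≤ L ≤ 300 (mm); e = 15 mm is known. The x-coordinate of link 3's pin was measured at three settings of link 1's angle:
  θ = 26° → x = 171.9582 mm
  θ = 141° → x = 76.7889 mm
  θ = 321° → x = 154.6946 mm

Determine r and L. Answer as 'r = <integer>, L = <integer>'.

constraint per measurement: (x − r cos θ)² + (r sin θ − e)² = L²
subtracting the θ₁ and θ₂ equations cancels the r² and L² terms:
r = (x₁² − x₂²) / (2[(x₁cos θ₁ + e sin θ₁) − (x₂cos θ₂ + e sin θ₂)]) = 56.0000 → r = 56
L² = (x₁ − r cos θ₁)² + (r sin θ₁ − e)² = 14883.9983 → L = 122.0000 → L = 122
check at θ₃=321°: x = 154.6946 (printed 154.6946) ✓

r = 56, L = 122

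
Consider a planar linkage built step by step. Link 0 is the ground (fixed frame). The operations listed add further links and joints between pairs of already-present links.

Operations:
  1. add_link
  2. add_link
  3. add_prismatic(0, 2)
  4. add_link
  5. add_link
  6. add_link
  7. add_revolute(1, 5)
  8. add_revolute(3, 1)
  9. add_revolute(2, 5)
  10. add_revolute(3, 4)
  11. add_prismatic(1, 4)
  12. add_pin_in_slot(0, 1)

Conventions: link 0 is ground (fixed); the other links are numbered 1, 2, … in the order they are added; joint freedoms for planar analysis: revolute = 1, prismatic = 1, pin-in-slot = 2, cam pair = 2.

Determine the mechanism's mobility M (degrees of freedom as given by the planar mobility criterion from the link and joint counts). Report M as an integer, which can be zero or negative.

L=1 J1=0 J2=0
add link → L=2 J1=0 J2=0
add link → L=3 J1=0 J2=0
P@0,2 dof=1 J1 → L=3 J1=1 J2=0
add link → L=4 J1=1 J2=0
add link → L=5 J1=1 J2=0
add link → L=6 J1=1 J2=0
R@1,5 dof=1 J1 → L=6 J1=2 J2=0
R@3,1 dof=1 J1 → L=6 J1=3 J2=0
R@2,5 dof=1 J1 → L=6 J1=4 J2=0
R@3,4 dof=1 J1 → L=6 J1=5 J2=0
P@1,4 dof=1 J1 → L=6 J1=6 J2=0
PS@0,1 dof=2 J2 → L=6 J1=6 J2=1
M=3(L−1)−2J1−J2=3·5−2·6−1=2

M = 2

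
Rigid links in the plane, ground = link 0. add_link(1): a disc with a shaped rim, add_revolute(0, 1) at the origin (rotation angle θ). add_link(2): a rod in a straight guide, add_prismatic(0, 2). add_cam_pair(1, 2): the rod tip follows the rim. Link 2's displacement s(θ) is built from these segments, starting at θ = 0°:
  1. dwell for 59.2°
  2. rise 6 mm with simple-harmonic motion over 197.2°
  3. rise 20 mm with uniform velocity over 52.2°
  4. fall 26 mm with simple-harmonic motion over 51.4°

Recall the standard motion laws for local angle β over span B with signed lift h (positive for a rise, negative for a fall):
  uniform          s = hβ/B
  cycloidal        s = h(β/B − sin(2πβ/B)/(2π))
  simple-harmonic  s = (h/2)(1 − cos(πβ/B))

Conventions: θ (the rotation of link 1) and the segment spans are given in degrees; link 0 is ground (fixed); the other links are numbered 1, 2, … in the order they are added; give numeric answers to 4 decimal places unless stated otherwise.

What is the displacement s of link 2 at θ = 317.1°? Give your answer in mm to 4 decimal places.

segment 1 (0° to 59.2°, dwell): s unchanged at 0.0000
segment 2 (59.2° to 256.4°, simple-harmonic, h = 6) is passed completely: s = 0.0000 + (6) = 6.0000
segment 3 (256.4° to 308.6°, uniform, h = 20) is passed completely: s = 6.0000 + (20) = 26.0000
θ = 317.1° falls in segment 4 (308.6° to 360°, simple-harmonic, h = -26): β = 317.1 − 308.6 = 8.5°, B = 51.4°; Δs = -26/2·(1 − cos(π·0.1654)) = -1.7153; s = 26.0000 − 1.7153 = 24.2847

24.2847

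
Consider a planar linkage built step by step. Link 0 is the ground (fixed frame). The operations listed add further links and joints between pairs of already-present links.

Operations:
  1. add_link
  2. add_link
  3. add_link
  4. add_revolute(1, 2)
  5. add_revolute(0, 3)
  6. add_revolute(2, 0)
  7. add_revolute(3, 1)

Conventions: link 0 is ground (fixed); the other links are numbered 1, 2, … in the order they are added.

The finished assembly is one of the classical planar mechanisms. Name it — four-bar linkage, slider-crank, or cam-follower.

links: 4 (incl. ground); joints: 4 revolute, 0 prismatic, 0 higher (cam) pair, forming one closed loop
4 links in a single 4R loop → four-bar linkage

four-bar linkage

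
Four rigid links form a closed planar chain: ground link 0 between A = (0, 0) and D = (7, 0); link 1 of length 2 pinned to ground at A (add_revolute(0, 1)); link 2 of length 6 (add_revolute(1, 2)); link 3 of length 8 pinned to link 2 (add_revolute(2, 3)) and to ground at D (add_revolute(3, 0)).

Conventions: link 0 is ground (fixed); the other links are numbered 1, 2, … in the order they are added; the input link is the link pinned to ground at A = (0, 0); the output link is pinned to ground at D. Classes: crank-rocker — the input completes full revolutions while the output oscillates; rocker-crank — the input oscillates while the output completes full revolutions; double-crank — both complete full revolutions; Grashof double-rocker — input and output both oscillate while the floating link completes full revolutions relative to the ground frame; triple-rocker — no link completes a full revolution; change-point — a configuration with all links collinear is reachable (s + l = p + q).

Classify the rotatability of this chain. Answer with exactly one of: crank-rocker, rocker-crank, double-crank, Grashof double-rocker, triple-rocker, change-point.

lengths: ground=7, input=2, coupler=6, output=8
sorted: s=2 (shortest), l=8 (longest), p+q=13
s + l = 10 vs p + q = 13
s + l < p + q (Grashof) with shortest = input link → crank-rocker

crank-rocker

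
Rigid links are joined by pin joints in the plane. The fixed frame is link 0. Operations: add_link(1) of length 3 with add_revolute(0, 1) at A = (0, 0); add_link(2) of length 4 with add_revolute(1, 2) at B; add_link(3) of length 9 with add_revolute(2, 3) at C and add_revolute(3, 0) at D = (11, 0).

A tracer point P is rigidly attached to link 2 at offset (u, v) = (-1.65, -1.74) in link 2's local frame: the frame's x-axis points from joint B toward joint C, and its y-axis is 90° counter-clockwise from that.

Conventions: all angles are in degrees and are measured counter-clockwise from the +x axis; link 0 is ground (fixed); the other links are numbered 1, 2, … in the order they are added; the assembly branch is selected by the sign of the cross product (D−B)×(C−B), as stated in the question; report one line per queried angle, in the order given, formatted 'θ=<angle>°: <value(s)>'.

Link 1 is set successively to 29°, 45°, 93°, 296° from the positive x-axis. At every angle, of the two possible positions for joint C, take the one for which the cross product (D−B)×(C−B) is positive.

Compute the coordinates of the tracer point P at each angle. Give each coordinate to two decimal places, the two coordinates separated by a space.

A=(0,0), D=(11.00,0)
θ=29°: B = A + 3.00·(cos29°, sin29°) = (2.6239, 1.4544)
θ=29°: |BD| = 8.5015
θ=29°: circle(B,4.00) ∩ circle(D,9.00): a=0.4279, h=3.9770
θ=29°:   candidates: C₊=(3.7258,5.2996) cross=33.811; C₋=(2.3650,-2.5372) cross=-33.811
θ=29°:   branch + wants cross > 0 → take C=(3.7258,5.2996) (cross=33.811)
θ=29°: ex = (C−B)/|BC| = (0.2755,0.9613); ey = (-0.9613,0.2755)
θ=29°: P = B + -1.65·ex + -1.74·ey = (3.8420,-0.6111)
θ=45°: B = A + 3.00·(cos45°, sin45°) = (2.1213, 2.1213)
θ=45°: |BD| = 9.1286
θ=45°: circle(B,4.00) ∩ circle(D,9.00): a=1.0040, h=3.8719
θ=45°:   candidates: C₊=(3.9976,5.6539) cross=35.345; C₋=(2.1981,-1.8779) cross=-35.345
θ=45°:   branch + wants cross > 0 → take C=(3.9976,5.6539) (cross=35.345)
θ=45°: ex = (C−B)/|BC| = (0.4691,0.8832); ey = (-0.8832,0.4691)
θ=45°: P = B + -1.65·ex + -1.74·ey = (2.8840,-0.1521)
θ=93°: B = A + 3.00·(cos93°, sin93°) = (-0.1570, 2.9959)
θ=93°: |BD| = 11.5522
θ=93°: circle(B,4.00) ∩ circle(D,9.00): a=2.9628, h=2.6873
θ=93°:   candidates: C₊=(3.4014,4.8229) cross=31.045; C₋=(2.0075,-0.3679) cross=-31.045
θ=93°:   branch + wants cross > 0 → take C=(3.4014,4.8229) (cross=31.045)
θ=93°: ex = (C−B)/|BC| = (0.8896,0.4568); ey = (-0.4568,0.8896)
θ=93°: P = B + -1.65·ex + -1.74·ey = (-0.8301,0.6943)
θ=296°: B = A + 3.00·(cos296°, sin296°) = (1.3151, -2.6964)
θ=296°: |BD| = 10.0532
θ=296°: circle(B,4.00) ∩ circle(D,9.00): a=1.7938, h=3.5752
θ=296°:   candidates: C₊=(2.0843,1.2290) cross=35.943; C₋=(4.0021,-5.6595) cross=-35.943
θ=296°:   branch + wants cross > 0 → take C=(2.0843,1.2290) (cross=35.943)
θ=296°: ex = (C−B)/|BC| = (0.1923,0.9813); ey = (-0.9813,0.1923)
θ=296°: P = B + -1.65·ex + -1.74·ey = (2.7053,-4.6502)

θ=29°: 3.84 -0.61
θ=45°: 2.88 -0.15
θ=93°: -0.83 0.69
θ=296°: 2.71 -4.65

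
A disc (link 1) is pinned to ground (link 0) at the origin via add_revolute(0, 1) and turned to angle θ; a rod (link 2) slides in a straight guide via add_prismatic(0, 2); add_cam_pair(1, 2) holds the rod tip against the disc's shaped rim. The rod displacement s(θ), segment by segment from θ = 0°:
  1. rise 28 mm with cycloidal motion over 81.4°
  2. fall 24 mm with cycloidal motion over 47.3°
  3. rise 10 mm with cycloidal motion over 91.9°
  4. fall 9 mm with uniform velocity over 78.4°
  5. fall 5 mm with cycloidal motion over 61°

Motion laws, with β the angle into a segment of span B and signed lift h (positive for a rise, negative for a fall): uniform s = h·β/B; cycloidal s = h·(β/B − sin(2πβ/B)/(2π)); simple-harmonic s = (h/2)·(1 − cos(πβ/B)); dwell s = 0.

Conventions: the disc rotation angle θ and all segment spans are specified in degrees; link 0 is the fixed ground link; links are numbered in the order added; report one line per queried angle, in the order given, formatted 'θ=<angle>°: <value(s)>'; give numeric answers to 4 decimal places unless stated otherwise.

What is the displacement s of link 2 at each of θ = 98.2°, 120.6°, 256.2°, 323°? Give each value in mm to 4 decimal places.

segment 1 (0° to 81.4°, cycloidal, h = 28) is passed completely: s = 0.0000 + (28) = 28.0000
θ = 98.2° falls in segment 2 (81.4° to 128.7°, cycloidal, h = -24): β = 98.2 − 81.4 = 16.8°, B = 47.3°; Δs = -24·(0.3552 − sin(2π·0.3552)/(2π)) = -5.5088; s = 28.0000 − 5.5088 = 22.4912
θ = 120.6° falls in segment 2 (81.4° to 128.7°, cycloidal, h = -24): β = 120.6 − 81.4 = 39.2°, B = 47.3°; Δs = -24·(0.8288 − sin(2π·0.8288)/(2π)) = -23.2516; s = 28.0000 − 23.2516 = 4.7484
segment 2 (81.4° to 128.7°, cycloidal, h = -24) is passed completely: s = 28.0000 + (-24) = 4.0000
segment 3 (128.7° to 220.6°, cycloidal, h = 10) is passed completely: s = 4.0000 + (10) = 14.0000
θ = 256.2° falls in segment 4 (220.6° to 299°, uniform, h = -9): β = 256.2 − 220.6 = 35.6°, B = 78.4°; Δs = -9·35.6/78.4 = -4.0867; s = 14.0000 − 4.0867 = 9.9133
segment 4 (220.6° to 299°, uniform, h = -9) is passed completely: s = 14.0000 + (-9) = 5.0000
θ = 323° falls in segment 5 (299° to 360°, cycloidal, h = -5): β = 323 − 299 = 24°, B = 61°; Δs = -5·(0.3934 − sin(2π·0.3934)/(2π)) = -1.4733; s = 5.0000 − 1.4733 = 3.5267

θ=98.2°: 22.4912
θ=120.6°: 4.7484
θ=256.2°: 9.9133
θ=323°: 3.5267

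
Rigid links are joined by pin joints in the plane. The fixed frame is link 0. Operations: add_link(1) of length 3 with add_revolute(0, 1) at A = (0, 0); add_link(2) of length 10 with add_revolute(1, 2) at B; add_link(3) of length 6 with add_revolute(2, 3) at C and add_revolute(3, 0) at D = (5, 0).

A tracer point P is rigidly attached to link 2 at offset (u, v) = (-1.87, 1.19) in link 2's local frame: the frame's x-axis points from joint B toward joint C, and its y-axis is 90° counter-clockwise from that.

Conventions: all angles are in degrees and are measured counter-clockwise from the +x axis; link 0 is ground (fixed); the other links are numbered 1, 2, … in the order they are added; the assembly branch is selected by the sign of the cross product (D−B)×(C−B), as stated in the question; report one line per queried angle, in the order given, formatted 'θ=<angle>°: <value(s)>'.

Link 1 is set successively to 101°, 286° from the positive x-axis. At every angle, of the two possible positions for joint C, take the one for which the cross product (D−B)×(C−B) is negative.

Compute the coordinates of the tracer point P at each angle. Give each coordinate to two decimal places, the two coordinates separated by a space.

A=(0,0), D=(5.00,0)
θ=101°: B = A + 3.00·(cos101°, sin101°) = (-0.5724, 2.9449)
θ=101°: |BD| = 6.3027
θ=101°: circle(B,10.00) ∩ circle(D,6.00): a=8.2285, h=5.6825
θ=101°:   candidates: C₊=(9.3578,4.1243) cross=35.815; C₋=(4.0476,-5.9239) cross=-35.815
θ=101°:   branch - wants cross < 0 → take C=(4.0476,-5.9239) (cross=-35.815)
θ=101°: ex = (C−B)/|BC| = (0.4620,-0.8869); ey = (0.8869,0.4620)
θ=101°: P = B + -1.87·ex + 1.19·ey = (-0.3810,5.1531)
θ=286°: B = A + 3.00·(cos286°, sin286°) = (0.8269, -2.8838)
θ=286°: |BD| = 5.0726
θ=286°: circle(B,10.00) ∩ circle(D,6.00): a=8.8447, h=4.6659
θ=286°:   candidates: C₊=(5.4507,5.9830) cross=23.668; C₋=(10.7559,-1.6940) cross=-23.668
θ=286°:   branch - wants cross < 0 → take C=(10.7559,-1.6940) (cross=-23.668)
θ=286°: ex = (C−B)/|BC| = (0.9929,0.1190); ey = (-0.1190,0.9929)
θ=286°: P = B + -1.87·ex + 1.19·ey = (-1.1714,-1.9247)

θ=101°: -0.38 5.15
θ=286°: -1.17 -1.92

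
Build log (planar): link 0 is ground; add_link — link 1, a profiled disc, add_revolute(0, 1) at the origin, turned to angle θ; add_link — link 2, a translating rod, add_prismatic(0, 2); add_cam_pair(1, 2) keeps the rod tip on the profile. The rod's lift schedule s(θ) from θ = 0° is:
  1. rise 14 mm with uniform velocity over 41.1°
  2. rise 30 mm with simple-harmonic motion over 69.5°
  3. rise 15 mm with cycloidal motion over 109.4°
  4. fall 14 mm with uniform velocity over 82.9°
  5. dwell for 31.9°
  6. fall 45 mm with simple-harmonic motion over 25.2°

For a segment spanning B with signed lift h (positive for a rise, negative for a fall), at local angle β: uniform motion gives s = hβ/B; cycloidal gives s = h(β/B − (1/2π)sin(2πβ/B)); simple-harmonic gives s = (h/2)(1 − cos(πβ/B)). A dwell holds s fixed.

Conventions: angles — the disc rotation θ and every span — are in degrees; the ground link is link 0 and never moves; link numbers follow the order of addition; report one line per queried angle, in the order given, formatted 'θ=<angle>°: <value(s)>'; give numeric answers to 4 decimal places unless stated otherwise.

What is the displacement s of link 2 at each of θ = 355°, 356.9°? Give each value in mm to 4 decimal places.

seg 1 [0°–41.1°] uniform, h=14: full span → s += 14 → s = 14.0000
seg 2 [41.1°–110.6°] simple-harmonic, h=30: full span → s += 30 → s = 44.0000
seg 3 [110.6°–220°] cycloidal, h=15: full span → s += 15 → s = 59.0000
seg 4 [220°–302.9°] uniform, h=-14: full span → s += -14 → s = 45.0000
seg 5 [302.9°–334.8°] dwell: s stays 45.0000
seg 6 [334.8°–360°] simple-harmonic, h=-45: θ=355° here. β=20.2, B=25.2. -45/2·(1 − cos(π·0.8016)) = -40.7686 → s = 4.2314
seg 6 [334.8°–360°] simple-harmonic, h=-45: θ=356.9° here. β=22.1, B=25.2. -45/2·(1 − cos(π·0.8770)) = -43.3406 → s = 1.6594

θ=355°: 4.2314
θ=356.9°: 1.6594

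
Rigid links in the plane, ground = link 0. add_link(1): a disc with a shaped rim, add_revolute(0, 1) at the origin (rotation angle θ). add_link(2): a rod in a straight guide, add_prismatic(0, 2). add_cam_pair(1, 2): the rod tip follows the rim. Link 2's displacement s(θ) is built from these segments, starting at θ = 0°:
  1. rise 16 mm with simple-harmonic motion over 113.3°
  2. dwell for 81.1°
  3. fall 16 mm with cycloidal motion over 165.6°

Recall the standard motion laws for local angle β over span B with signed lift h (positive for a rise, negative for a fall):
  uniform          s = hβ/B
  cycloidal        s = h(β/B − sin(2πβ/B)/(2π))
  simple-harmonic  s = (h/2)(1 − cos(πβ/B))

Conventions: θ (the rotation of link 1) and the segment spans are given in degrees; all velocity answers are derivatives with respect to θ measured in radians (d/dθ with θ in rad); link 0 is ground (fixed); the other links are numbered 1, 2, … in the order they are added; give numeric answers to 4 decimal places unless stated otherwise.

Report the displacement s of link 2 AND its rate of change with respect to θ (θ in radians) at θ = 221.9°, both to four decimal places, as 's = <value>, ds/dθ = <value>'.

segment 1 (0° to 113.3°, simple-harmonic, h = 16) is passed completely: s = 0.0000 + (16) = 16.0000
segment 2 (113.3° to 194.4°, dwell): s unchanged at 16.0000
θ = 221.9° falls in segment 3 (194.4° to 360°, cycloidal, h = -16): β = 221.9 − 194.4 = 27.5°, B = 165.6°; Δs = -16·(0.1661 − sin(2π·0.1661)/(2π)) = -0.4565; s = 16.0000 − 0.4565 = 15.5435
velocity in seg [194.4°–360°] (cycloidal), θ in radians: β = 27.5° = 0.4800 rad, B = 165.6° = 2.8903 rad; ds/dθ = (h/B)(1 − cos(2πβ/B)) = ((-16)/2.8903)(1 − cos(2π·0.1661)) = -2.749742 mm/rad

s = 15.5435, ds/dθ = -2.7497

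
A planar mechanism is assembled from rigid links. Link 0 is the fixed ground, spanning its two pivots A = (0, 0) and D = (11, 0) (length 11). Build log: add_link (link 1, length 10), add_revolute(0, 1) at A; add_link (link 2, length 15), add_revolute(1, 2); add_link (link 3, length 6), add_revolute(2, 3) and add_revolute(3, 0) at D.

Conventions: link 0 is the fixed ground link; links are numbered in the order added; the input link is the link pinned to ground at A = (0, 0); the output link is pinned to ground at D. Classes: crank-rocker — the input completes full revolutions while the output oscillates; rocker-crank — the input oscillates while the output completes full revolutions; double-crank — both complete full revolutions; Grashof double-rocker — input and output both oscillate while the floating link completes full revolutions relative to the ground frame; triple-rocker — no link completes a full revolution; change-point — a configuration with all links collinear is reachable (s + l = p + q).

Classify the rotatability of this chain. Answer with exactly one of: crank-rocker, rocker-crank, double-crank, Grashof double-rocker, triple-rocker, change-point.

lengths: ground=11, input=10, coupler=15, output=6
sorted: s=6 (shortest), l=15 (longest), p+q=21
s + l = 21 vs p + q = 21
s + l = p + q → change-point (collinear configuration reachable)

change-point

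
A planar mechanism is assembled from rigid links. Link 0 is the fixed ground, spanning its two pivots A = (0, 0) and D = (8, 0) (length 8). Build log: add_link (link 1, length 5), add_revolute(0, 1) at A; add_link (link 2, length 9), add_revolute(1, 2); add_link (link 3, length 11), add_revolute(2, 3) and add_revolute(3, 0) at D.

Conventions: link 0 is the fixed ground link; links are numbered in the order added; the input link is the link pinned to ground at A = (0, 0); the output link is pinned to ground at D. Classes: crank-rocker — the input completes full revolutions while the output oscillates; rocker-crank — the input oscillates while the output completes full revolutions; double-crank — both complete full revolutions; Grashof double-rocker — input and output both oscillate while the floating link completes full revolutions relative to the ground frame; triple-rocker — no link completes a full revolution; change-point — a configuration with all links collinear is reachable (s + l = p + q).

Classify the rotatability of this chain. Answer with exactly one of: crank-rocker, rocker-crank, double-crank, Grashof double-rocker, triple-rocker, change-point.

lengths: ground=8, input=5, coupler=9, output=11
sorted: s=5 (shortest), l=11 (longest), p+q=17
s + l = 16 vs p + q = 17
s + l < p + q (Grashof) with shortest = input link → crank-rocker

crank-rocker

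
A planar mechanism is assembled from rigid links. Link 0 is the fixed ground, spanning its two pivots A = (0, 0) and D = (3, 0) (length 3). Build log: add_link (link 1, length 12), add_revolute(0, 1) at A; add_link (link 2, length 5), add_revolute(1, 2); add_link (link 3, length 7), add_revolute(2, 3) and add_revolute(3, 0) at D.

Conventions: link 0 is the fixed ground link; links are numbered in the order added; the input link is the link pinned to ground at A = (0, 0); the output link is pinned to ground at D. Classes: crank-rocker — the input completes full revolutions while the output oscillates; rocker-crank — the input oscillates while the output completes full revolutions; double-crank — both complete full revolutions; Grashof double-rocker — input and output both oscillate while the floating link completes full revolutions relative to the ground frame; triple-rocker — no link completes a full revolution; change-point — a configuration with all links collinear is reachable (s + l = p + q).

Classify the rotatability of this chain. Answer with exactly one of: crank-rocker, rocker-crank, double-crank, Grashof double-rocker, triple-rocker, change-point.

lengths: ground=3, input=12, coupler=5, output=7
sorted: s=3 (shortest), l=12 (longest), p+q=12
s + l = 15 vs p + q = 12
s + l > p + q → non-Grashof → no link fully rotates → triple-rocker

triple-rocker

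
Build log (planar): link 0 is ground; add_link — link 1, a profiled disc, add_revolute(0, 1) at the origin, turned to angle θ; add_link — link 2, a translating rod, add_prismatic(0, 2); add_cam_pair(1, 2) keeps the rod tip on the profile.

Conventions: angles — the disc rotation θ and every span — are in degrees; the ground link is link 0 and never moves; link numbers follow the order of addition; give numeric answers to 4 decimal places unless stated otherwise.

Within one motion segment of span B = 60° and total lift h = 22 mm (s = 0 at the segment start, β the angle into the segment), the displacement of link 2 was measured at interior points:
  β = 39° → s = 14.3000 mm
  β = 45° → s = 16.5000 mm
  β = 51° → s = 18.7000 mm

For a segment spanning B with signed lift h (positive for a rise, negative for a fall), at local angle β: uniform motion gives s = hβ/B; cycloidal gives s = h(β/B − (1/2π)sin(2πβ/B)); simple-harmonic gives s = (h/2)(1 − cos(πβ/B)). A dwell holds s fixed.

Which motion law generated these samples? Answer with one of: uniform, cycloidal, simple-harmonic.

candidates at β/B = r: uniform s = h·r (linear in β); cycloidal s = h·(r − sin(2πr)/(2π)); simple-harmonic s = (h/2)(1 − cos(πr))
β=39°: printed 14.3000 | uniform 14.3000, cycloidal 17.1327, simple-harmonic 15.9939
β=45°: printed 16.5000 | uniform 16.5000, cycloidal 20.0014, simple-harmonic 18.7782
β=51°: printed 18.7000 | uniform 18.7000, cycloidal 21.5327, simple-harmonic 20.8011
only one law matches every sample → uniform

uniform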